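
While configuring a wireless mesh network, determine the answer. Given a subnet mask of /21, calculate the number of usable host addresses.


Given: subnet mask /21
Host bits = 32 - 21 = 11
Total addresses = 2^11 = 2048
Usable hosts = 2048 - 2 (network + broadcast) = 2046

2046


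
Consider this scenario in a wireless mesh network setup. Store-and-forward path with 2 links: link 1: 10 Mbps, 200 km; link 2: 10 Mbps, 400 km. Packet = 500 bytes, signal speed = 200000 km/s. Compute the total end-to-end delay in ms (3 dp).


Packet = 500 bytes = 4000 bits. Store-and-forward: sum (t_trans + t_prop) per link.
Link 1: t_trans = 4000/(10*10^6) s = 0.4000 ms; t_prop = 200/200000 s = 1.0000 ms; subtotal = 1.4000 ms
Link 2: t_trans = 4000/(10*10^6) s = 0.4000 ms; t_prop = 400/200000 s = 2.0000 ms; subtotal = 2.4000 ms
End-to-end = 1.4000 + 2.4000 = 3.8000 ms -> 3.800 ms (3 dp)

3.800


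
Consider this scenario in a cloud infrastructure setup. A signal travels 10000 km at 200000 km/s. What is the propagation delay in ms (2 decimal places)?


Given: distance = 10000 km, speed = 200000 km/s
Delay = distance / speed = 10000 / 200000 seconds
Delay in ms = 10000 * 1000 / 200000
Delay = 50.0000 ms
Rounded to 2 dp = 50.00 ms

50.00


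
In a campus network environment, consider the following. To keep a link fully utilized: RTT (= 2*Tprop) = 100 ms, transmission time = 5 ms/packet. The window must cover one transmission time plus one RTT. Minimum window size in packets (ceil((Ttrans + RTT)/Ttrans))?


Given: Ttrans = 5 ms, RTT = 100 ms (= 2 * Tprop, Tprop = 50 ms)
Time until first ACK returns = Ttrans + RTT = 5 + 100 = 105 ms
Need W * Ttrans >= Ttrans + RTT  ->  W >= (Ttrans + RTT) / Ttrans
(Ttrans + RTT) / Ttrans = 105 / 5 = 21
W_min = ceil(21) = 21

21


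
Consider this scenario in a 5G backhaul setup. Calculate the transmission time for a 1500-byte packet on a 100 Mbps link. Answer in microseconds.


Given: packet = 1500 bytes, bandwidth = 100 Mbps
Packet in bits = 1500 * 8 = 12000 bits
Bandwidth = 100 * 10^6 = 100000000 bps
Time = 12000 / 100000000 seconds
Time in us = 12000 * 10^6 / 100000000 = 120

120


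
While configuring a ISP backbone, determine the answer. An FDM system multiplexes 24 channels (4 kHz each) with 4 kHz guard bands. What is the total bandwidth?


Given: 24 channels, 4 kHz each, guard = 4 kHz
Channel bandwidth = 24 * 4 = 96 kHz
Guard bands = 23 gaps * 4 kHz = 92 kHz
Total = 96 + 92 = 188 kHz

188


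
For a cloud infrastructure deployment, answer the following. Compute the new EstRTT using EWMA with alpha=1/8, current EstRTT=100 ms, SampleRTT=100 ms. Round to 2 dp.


Given: EstRTT = 100 ms, SampleRTT = 100 ms, alpha = 1/8
New EstRTT = (1 - alpha) * EstRTT + alpha * SampleRTT
(7/8) * 100 = 87.5
(1/8) * 100 = 12.5
New EstRTT = 87.5 + 12.5 = 100 ms -> 100.00 ms (2 dp)

100.00


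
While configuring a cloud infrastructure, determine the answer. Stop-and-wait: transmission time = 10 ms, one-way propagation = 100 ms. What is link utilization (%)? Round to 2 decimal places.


Given: Ttrans = 10 ms, Tprop = 100 ms
RTT = 2 * Tprop = 2 * 100 = 200 ms
U = Ttrans / (Ttrans + RTT)
U = 10 / (10 + 200)
U = 10 / 210 = 0.047619
U% = 4.76%

4.76


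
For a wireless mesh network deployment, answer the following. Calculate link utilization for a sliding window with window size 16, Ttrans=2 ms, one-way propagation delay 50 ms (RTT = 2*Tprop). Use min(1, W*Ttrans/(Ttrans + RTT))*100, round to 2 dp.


Given: W = 16, Ttrans = 2 ms, RTT = 100 ms (= 2 * Tprop, Tprop = 50 ms)
Cycle time = Ttrans + RTT = 2 + 100 = 102 ms (first packet sent until its ACK returns)
W * Ttrans = 16 * 2 = 32 ms of sending per cycle
W * Ttrans / (Ttrans + RTT) = 32 / 102 = 0.313725
U = min(1, 0.313725) = 0.313725
U% = 31.37%

31.37


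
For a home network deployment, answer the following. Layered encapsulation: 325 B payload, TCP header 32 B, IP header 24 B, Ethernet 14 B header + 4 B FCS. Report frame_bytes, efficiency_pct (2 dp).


TCP segment = 325 + 32 = 357 B
IP packet = 357 + 24 = 381 B
Ethernet frame = 381 + 14 + 4 = 399 B
Efficiency = app / frame = 325 / 399 = 0.814536 = 81.4536% -> 81.45% (2 dp)

399, 81.45


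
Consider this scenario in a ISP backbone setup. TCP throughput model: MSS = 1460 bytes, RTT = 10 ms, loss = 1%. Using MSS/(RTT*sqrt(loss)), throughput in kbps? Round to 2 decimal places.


Given: MSS = 1460 bytes, RTT = 10 ms, loss = 1%
RTT in seconds = 10 / 1000 = 0.01
Loss rate = 1% = 0.01
sqrt(loss) = sqrt(0.01) = 0.1
Throughput (bytes/s) = 1460 / (0.01 * 0.1) = 1460000.0000
Throughput (kbps) = 1460000.0000 * 8 / 1000 = 11680.000000 -> 11680.00 kbps (2 dp)

11680.00


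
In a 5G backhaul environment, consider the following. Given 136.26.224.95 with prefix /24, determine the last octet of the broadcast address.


Given: IP = 136.26.224.95, prefix = /24
Host bits = 32 - 24 = 8
Network last octet = 95 AND mask = 0
Host part size = 2^8 - 1 = 255
Broadcast last octet = 0 OR 255 = 255

255


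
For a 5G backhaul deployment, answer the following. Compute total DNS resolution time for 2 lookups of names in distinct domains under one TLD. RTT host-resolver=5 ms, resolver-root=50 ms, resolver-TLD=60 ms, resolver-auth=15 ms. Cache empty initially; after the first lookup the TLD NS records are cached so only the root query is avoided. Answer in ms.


Lookup 1 (cold cache): local + root + TLD + auth = 5 + 50 + 60 + 15 = 130 ms
Lookups 2..2 (TLD NS cached -> skip root; new domain -> still ask TLD and auth): local + TLD + auth = 5 + 60 + 15 = 80 ms each
Remaining 1 lookups: 1 * 80 = 80 ms
Total = 130 + 80 = 210 ms

210


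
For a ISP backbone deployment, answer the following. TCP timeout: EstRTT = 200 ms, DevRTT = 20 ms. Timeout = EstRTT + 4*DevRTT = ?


Given: EstRTT = 200 ms, DevRTT = 20 ms
Timeout = EstRTT + 4 * DevRTT
4 * DevRTT = 4 * 20 = 80
Timeout = 200 + 80 = 280 ms

280


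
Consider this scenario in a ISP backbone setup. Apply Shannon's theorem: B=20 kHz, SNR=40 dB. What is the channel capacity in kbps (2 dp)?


Given: B = 20 kHz, SNR = 40 dB
SNR linear = 10^(40/10) = 10000
1 + SNR = 10001
log2(10001) = 13.2878566418
C = 20 * 1000 * 13.2878566418 = 265757.1328 bps
C = 265.757133 kbps -> 265.76 kbps (2 dp)

265.76


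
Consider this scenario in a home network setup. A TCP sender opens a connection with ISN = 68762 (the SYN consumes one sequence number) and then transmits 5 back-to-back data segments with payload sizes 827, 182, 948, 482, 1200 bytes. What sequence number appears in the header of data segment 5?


The SYN occupies sequence number ISN = 68762, so the first data byte is ISN + 1 = 68763.
SEQ of data segment i = (ISN + 1) + sum of payload sizes of segments 1..i-1.
Segment 1: SEQ = 68763, payload = 827 bytes
Segment 2: SEQ = 69590, payload = 182 bytes
Segment 3: SEQ = 69772, payload = 948 bytes
Segment 4: SEQ = 70720, payload = 482 bytes
Segment 5: SEQ = 71202, payload = 1200 bytes
SEQ of segment 5 = 68763 + 827 + 182 + 948 + 482 = 71202

71202


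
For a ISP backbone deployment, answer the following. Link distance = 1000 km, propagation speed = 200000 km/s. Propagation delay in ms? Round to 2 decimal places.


Given: distance = 1000 km, speed = 200000 km/s
Delay = distance / speed = 1000 / 200000 seconds
Delay in ms = 1000 * 1000 / 200000
Delay = 5.0000 ms
Rounded to 2 dp = 5.00 ms

5.00


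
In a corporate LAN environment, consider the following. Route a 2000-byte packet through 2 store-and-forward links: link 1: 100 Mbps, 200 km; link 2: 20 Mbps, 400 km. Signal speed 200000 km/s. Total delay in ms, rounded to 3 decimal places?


Packet = 2000 bytes = 16000 bits. Store-and-forward: sum (t_trans + t_prop) per link.
Link 1: t_trans = 16000/(100*10^6) s = 0.1600 ms; t_prop = 200/200000 s = 1.0000 ms; subtotal = 1.1600 ms
Link 2: t_trans = 16000/(20*10^6) s = 0.8000 ms; t_prop = 400/200000 s = 2.0000 ms; subtotal = 2.8000 ms
End-to-end = 1.1600 + 2.8000 = 3.9600 ms -> 3.960 ms (3 dp)

3.960


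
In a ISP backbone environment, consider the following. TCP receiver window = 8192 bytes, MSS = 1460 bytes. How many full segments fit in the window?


Given: RWND = 8192 bytes, MSS = 1460 bytes
Full segments = floor(RWND / MSS)
Full segments = floor(8192 / 1460)
Full segments = floor(5.611) = 5

5


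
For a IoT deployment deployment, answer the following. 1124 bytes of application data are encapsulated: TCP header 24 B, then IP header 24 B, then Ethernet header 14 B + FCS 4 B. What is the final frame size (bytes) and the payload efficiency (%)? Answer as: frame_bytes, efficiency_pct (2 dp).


TCP segment = 1124 + 24 = 1148 B
IP packet = 1148 + 24 = 1172 B
Ethernet frame = 1172 + 14 + 4 = 1190 B
Efficiency = app / frame = 1124 / 1190 = 0.944538 = 94.4538% -> 94.45% (2 dp)

1190, 94.45


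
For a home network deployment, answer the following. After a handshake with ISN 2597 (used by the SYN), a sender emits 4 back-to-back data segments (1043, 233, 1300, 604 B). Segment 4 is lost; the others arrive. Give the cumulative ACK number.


SYN uses sequence number 2597; first data byte = ISN + 1 = 2598.
Segment 1: SEQ = 2598, len = 1043 B, covers [2598, 3640]
Segment 2: SEQ = 3641, len = 233 B, covers [3641, 3873]
Segment 3: SEQ = 3874, len = 1300 B, covers [3874, 5173]
Segment 4: SEQ = 5174, len = 604 B, covers [5174, 5777] [LOST]
In-order data received: bytes [2598, 5173] (segments 1..3).
Segment 4 missing -> gap begins at byte 5174.
Cumulative ACK = next expected in-order byte = 2598 + 1043 + 233 + 1300 = 5174

5174


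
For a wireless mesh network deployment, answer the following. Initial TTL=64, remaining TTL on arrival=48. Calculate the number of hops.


Given: initial TTL = 64, received TTL = 48
Hops = initial TTL - received TTL
Hops = 64 - 48 = 16

16


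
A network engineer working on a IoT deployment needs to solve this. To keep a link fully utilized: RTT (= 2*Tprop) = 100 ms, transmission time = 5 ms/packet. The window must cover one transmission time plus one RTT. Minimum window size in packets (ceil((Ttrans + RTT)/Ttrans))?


Given: Ttrans = 5 ms, RTT = 100 ms (= 2 * Tprop, Tprop = 50 ms)
Time until first ACK returns = Ttrans + RTT = 5 + 100 = 105 ms
Need W * Ttrans >= Ttrans + RTT  ->  W >= (Ttrans + RTT) / Ttrans
(Ttrans + RTT) / Ttrans = 105 / 5 = 21
W_min = ceil(21) = 21

21


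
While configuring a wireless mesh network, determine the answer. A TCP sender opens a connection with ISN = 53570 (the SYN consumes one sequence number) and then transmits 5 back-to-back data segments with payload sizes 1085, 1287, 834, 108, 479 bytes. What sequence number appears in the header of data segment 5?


The SYN occupies sequence number ISN = 53570, so the first data byte is ISN + 1 = 53571.
SEQ of data segment i = (ISN + 1) + sum of payload sizes of segments 1..i-1.
Segment 1: SEQ = 53571, payload = 1085 bytes
Segment 2: SEQ = 54656, payload = 1287 bytes
Segment 3: SEQ = 55943, payload = 834 bytes
Segment 4: SEQ = 56777, payload = 108 bytes
Segment 5: SEQ = 56885, payload = 479 bytes
SEQ of segment 5 = 53571 + 1085 + 1287 + 834 + 108 = 56885

56885


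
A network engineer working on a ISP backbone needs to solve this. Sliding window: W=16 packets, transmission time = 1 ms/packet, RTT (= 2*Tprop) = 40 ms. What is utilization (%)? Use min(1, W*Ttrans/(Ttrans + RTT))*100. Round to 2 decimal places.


Given: W = 16, Ttrans = 1 ms, RTT = 40 ms (= 2 * Tprop, Tprop = 20 ms)
Cycle time = Ttrans + RTT = 1 + 40 = 41 ms (first packet sent until its ACK returns)
W * Ttrans = 16 * 1 = 16 ms of sending per cycle
W * Ttrans / (Ttrans + RTT) = 16 / 41 = 0.390244
U = min(1, 0.390244) = 0.390244
U% = 39.02%

39.02


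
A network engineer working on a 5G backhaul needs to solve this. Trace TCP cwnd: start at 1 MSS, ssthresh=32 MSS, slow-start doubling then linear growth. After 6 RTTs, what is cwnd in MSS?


RTT 0: cwnd = 1 MSS (initial)
RTT 1: cwnd = 2 MSS (slow start, doubled)
RTT 2: cwnd = 4 MSS (slow start, doubled)
RTT 3: cwnd = 8 MSS (slow start, doubled)
RTT 4: cwnd = 16 MSS (slow start, doubled)
RTT 5: cwnd = 32 MSS (slow start, doubled)
RTT 6: cwnd = 33 MSS (congestion avoidance, +1)

33


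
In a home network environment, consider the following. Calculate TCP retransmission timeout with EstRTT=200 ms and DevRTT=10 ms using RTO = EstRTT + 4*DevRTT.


Given: EstRTT = 200 ms, DevRTT = 10 ms
Timeout = EstRTT + 4 * DevRTT
4 * DevRTT = 4 * 10 = 40
Timeout = 200 + 40 = 240 ms

240


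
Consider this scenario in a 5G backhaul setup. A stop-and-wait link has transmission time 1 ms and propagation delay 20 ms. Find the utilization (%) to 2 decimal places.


Given: Ttrans = 1 ms, Tprop = 20 ms
RTT = 2 * Tprop = 2 * 20 = 40 ms
U = Ttrans / (Ttrans + RTT)
U = 1 / (1 + 40)
U = 1 / 41 = 0.02439
U% = 2.44%

2.44


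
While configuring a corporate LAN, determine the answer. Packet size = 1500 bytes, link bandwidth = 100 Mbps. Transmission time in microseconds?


Given: packet = 1500 bytes, bandwidth = 100 Mbps
Packet in bits = 1500 * 8 = 12000 bits
Bandwidth = 100 * 10^6 = 100000000 bps
Time = 12000 / 100000000 seconds
Time in us = 12000 * 10^6 / 100000000 = 120

120


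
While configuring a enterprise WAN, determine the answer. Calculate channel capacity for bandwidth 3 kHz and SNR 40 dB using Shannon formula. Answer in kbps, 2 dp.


Given: B = 3 kHz, SNR = 40 dB
SNR linear = 10^(40/10) = 10000
1 + SNR = 10001
log2(10001) = 13.2878566418
C = 3 * 1000 * 13.2878566418 = 39863.5699 bps
C = 39.863570 kbps -> 39.86 kbps (2 dp)

39.86


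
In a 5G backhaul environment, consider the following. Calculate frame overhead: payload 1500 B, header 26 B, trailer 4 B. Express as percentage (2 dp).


Given: payload = 1500 B, header = 26 B, trailer = 4 B
Overhead bytes = header + trailer = 26 + 4 = 30
Total frame = payload + overhead = 1500 + 30 = 1530
Overhead % = 30 / 1530 * 100 = 1.9608% -> 1.96% (2 dp)

1.96


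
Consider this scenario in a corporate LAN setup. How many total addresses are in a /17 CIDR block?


Given: CIDR prefix /17
Host bits = 32 - 17 = 15
Total addresses = 2^15 = 32768

32768


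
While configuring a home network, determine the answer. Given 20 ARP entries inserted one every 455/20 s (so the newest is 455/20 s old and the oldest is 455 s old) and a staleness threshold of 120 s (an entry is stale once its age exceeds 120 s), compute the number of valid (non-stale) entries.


Ages are k * 455/20 s for k = 1..20 (spacing = 22.7500 s).
Entry k is valid iff k * 455/20 <= 120 iff k <= 20 * 120 / 455 = 5.2747
n_valid = floor(5.2747) = 5
(n_stale = 20 - 5 = 15)

5


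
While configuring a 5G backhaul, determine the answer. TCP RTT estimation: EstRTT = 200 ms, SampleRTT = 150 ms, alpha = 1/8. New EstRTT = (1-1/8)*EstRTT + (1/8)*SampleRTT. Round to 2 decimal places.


Given: EstRTT = 200 ms, SampleRTT = 150 ms, alpha = 1/8
New EstRTT = (1 - alpha) * EstRTT + alpha * SampleRTT
(7/8) * 200 = 175
(1/8) * 150 = 18.75
New EstRTT = 175 + 18.75 = 193.75 ms -> 193.75 ms (2 dp)

193.75


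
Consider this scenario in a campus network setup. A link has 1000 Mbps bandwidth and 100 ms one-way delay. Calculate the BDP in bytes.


Given: bandwidth = 1000 Mbps, delay = 100 ms
BDP in bits = 1000 * 10^6 * 100 / 1000
BDP in bits = 100000000
BDP in bytes = 100000000 / 8 = 12500000

12500000


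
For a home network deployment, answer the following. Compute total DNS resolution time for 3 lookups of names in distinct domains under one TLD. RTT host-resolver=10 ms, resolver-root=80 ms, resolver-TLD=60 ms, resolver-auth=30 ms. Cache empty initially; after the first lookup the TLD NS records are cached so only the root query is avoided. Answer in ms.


Lookup 1 (cold cache): local + root + TLD + auth = 10 + 80 + 60 + 30 = 180 ms
Lookups 2..3 (TLD NS cached -> skip root; new domain -> still ask TLD and auth): local + TLD + auth = 10 + 60 + 30 = 100 ms each
Remaining 2 lookups: 2 * 100 = 200 ms
Total = 180 + 200 = 380 ms

380


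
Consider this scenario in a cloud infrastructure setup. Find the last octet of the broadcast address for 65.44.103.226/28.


Given: IP = 65.44.103.226, prefix = /28
Host bits = 32 - 28 = 4
Network last octet = 226 AND mask = 224
Host part size = 2^4 - 1 = 15
Broadcast last octet = 224 OR 15 = 239

239


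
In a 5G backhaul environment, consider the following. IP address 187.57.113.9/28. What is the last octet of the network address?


Given: IP = 187.57.113.9, prefix = /28
Subnet mask = 255.255.255.240
Last octet of IP: 9
Last octet of mask: 240
Network last octet = 9 AND 240 = 0

0


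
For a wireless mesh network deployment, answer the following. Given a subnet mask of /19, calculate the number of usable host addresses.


Given: subnet mask /19
Host bits = 32 - 19 = 13
Total addresses = 2^13 = 8192
Usable hosts = 8192 - 2 (network + broadcast) = 8190

8190


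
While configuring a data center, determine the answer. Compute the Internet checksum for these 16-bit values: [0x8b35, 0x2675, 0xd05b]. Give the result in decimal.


Given words: [0x8b35, 0x2675, 0xd05b]
Step 1: Sum all words
Raw sum = 35637 + 9845 + 53339 = 98821
Step 2: Fold carry: (33285 + 1) = 33286
One's complement = ~33286 & 0xFFFF = 32249

32249


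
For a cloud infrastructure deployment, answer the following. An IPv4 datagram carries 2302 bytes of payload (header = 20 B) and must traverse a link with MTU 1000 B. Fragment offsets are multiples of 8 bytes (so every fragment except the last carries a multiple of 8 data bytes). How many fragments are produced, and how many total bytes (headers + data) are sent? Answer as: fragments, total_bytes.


Max data per non-final fragment = floor((MTU - header)/8)*8 = floor((1000 - 20)/8)*8 = floor(980/8)*8 = 976 B
Final fragment needs no 8-byte alignment: it can carry up to MTU - header = 980 B
Non-final fragments needed = ceil((payload - 980) / 976) = ceil(1322/976) = ceil(1.3545) = 2
Number of fragments = 2 + 1 = 3
Fragment sizes (data): 2 * 976 B + 350 B (last, 350 <= 980 OK)
Total bytes sent = payload + n_frags * header = 2302 + 3*20 = 2302 + 60 = 2362 B

3, 2362


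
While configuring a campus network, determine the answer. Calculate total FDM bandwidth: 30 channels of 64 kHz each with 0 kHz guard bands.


Given: 30 channels, 64 kHz each, guard = 0 kHz
Channel bandwidth = 30 * 64 = 1920 kHz
Guard bands = 29 gaps * 0 kHz = 0 kHz
Total = 1920 + 0 = 1920 kHz

1920


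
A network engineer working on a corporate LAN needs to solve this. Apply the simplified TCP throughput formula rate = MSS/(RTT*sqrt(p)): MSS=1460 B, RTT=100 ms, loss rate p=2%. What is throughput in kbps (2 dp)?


Given: MSS = 1460 bytes, RTT = 100 ms, loss = 2%
RTT in seconds = 100 / 1000 = 0.1
Loss rate = 2% = 0.02
sqrt(loss) = sqrt(0.02) = 0.141421356237
Throughput (bytes/s) = 1460 / (0.1 * 0.141421356237) = 103237.5901
Throughput (kbps) = 103237.5901 * 8 / 1000 = 825.900720 -> 825.90 kbps (2 dp)

825.90


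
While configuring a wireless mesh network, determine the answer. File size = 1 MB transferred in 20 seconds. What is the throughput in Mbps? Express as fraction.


Given: file = 1 MB, time = 20 s
File in Mb = 1 * 8 = 8 Mb
Throughput = 8 / 20 Mbps
Throughput = 2/5 Mbps

2/5


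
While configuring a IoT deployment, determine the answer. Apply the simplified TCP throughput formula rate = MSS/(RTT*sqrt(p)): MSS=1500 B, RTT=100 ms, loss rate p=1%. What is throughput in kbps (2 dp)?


Given: MSS = 1500 bytes, RTT = 100 ms, loss = 1%
RTT in seconds = 100 / 1000 = 0.1
Loss rate = 1% = 0.01
sqrt(loss) = sqrt(0.01) = 0.1
Throughput (bytes/s) = 1500 / (0.1 * 0.1) = 150000.0000
Throughput (kbps) = 150000.0000 * 8 / 1000 = 1200.000000 -> 1200.00 kbps (2 dp)

1200.00


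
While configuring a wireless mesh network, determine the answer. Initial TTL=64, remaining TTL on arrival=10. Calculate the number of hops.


Given: initial TTL = 64, received TTL = 10
Hops = initial TTL - received TTL
Hops = 64 - 10 = 54

54


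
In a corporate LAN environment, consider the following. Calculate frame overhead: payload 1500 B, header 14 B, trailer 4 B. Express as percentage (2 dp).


Given: payload = 1500 B, header = 14 B, trailer = 4 B
Overhead bytes = header + trailer = 14 + 4 = 18
Total frame = payload + overhead = 1500 + 18 = 1518
Overhead % = 18 / 1518 * 100 = 1.1858% -> 1.19% (2 dp)

1.19


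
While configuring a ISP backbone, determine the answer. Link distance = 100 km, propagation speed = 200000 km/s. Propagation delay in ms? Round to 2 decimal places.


Given: distance = 100 km, speed = 200000 km/s
Delay = distance / speed = 100 / 200000 seconds
Delay in ms = 100 * 1000 / 200000
Delay = 0.5000 ms
Rounded to 2 dp = 0.50 ms

0.50


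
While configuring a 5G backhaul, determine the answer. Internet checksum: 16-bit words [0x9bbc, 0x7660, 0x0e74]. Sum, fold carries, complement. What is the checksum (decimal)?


Given words: [0x9bbc, 0x7660, 0x0e74]
Step 1: Sum all words
Raw sum = 39868 + 30304 + 3700 = 73872
Step 2: Fold carry: (8336 + 1) = 8337
One's complement = ~8337 & 0xFFFF = 57198

57198


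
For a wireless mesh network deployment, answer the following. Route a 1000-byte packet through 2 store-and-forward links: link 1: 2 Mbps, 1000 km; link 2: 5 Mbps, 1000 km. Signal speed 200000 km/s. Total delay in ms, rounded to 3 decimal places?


Packet = 1000 bytes = 8000 bits. Store-and-forward: sum (t_trans + t_prop) per link.
Link 1: t_trans = 8000/(2*10^6) s = 4.0000 ms; t_prop = 1000/200000 s = 5.0000 ms; subtotal = 9.0000 ms
Link 2: t_trans = 8000/(5*10^6) s = 1.6000 ms; t_prop = 1000/200000 s = 5.0000 ms; subtotal = 6.6000 ms
End-to-end = 9.0000 + 6.6000 = 15.6000 ms -> 15.600 ms (3 dp)

15.600


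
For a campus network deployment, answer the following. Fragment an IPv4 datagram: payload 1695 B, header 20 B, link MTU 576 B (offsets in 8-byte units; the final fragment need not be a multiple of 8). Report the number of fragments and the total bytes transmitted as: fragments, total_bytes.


Max data per non-final fragment = floor((MTU - header)/8)*8 = floor((576 - 20)/8)*8 = floor(556/8)*8 = 552 B
Final fragment needs no 8-byte alignment: it can carry up to MTU - header = 556 B
Non-final fragments needed = ceil((payload - 556) / 552) = ceil(1139/552) = ceil(2.0634) = 3
Number of fragments = 3 + 1 = 4
Fragment sizes (data): 3 * 552 B + 39 B (last, 39 <= 556 OK)
Total bytes sent = payload + n_frags * header = 1695 + 4*20 = 1695 + 80 = 1775 B

4, 1775


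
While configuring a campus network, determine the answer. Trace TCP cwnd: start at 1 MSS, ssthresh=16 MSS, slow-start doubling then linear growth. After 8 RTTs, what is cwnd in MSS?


RTT 0: cwnd = 1 MSS (initial)
RTT 1: cwnd = 2 MSS (slow start, doubled)
RTT 2: cwnd = 4 MSS (slow start, doubled)
RTT 3: cwnd = 8 MSS (slow start, doubled)
RTT 4: cwnd = 16 MSS (slow start, doubled)
RTT 5: cwnd = 17 MSS (congestion avoidance, +1)
RTT 6: cwnd = 18 MSS (congestion avoidance, +1)
RTT 7: cwnd = 19 MSS (congestion avoidance, +1)
RTT 8: cwnd = 20 MSS (congestion avoidance, +1)

20


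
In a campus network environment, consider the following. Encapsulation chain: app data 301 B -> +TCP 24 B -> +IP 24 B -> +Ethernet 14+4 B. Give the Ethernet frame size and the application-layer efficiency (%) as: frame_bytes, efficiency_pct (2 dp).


TCP segment = 301 + 24 = 325 B
IP packet = 325 + 24 = 349 B
Ethernet frame = 349 + 14 + 4 = 367 B
Efficiency = app / frame = 301 / 367 = 0.820163 = 82.0163% -> 82.02% (2 dp)

367, 82.02


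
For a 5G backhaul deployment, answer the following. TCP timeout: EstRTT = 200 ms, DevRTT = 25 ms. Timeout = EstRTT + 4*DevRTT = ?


Given: EstRTT = 200 ms, DevRTT = 25 ms
Timeout = EstRTT + 4 * DevRTT
4 * DevRTT = 4 * 25 = 100
Timeout = 200 + 100 = 300 ms

300


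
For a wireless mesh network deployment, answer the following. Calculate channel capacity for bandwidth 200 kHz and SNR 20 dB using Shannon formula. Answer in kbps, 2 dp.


Given: B = 200 kHz, SNR = 20 dB
SNR linear = 10^(20/10) = 100
1 + SNR = 101
log2(101) = 6.6582114828
C = 200 * 1000 * 6.6582114828 = 1331642.2966 bps
C = 1331.642297 kbps -> 1331.64 kbps (2 dp)

1331.64


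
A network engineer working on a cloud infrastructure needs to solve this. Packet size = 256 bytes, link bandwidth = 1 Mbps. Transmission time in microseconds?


Given: packet = 256 bytes, bandwidth = 1 Mbps
Packet in bits = 256 * 8 = 2048 bits
Bandwidth = 1 * 10^6 = 1000000 bps
Time = 2048 / 1000000 seconds
Time in us = 2048 * 10^6 / 1000000 = 2048

2048


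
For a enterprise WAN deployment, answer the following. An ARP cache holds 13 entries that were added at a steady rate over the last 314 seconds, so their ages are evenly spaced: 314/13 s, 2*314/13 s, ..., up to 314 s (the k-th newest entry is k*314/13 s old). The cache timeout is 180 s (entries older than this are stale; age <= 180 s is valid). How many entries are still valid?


Ages are k * 314/13 s for k = 1..13 (spacing = 24.1538 s).
Entry k is valid iff k * 314/13 <= 180 iff k <= 13 * 180 / 314 = 7.4522
n_valid = floor(7.4522) = 7
(n_stale = 13 - 7 = 6)

7


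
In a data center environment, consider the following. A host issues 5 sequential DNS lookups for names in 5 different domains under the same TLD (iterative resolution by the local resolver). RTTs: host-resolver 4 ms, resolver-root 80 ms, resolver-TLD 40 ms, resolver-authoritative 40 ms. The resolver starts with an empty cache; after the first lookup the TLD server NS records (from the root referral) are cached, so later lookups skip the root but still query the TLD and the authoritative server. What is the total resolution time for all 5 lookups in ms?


Lookup 1 (cold cache): local + root + TLD + auth = 4 + 80 + 40 + 40 = 164 ms
Lookups 2..5 (TLD NS cached -> skip root; new domain -> still ask TLD and auth): local + TLD + auth = 4 + 40 + 40 = 84 ms each
Remaining 4 lookups: 4 * 84 = 336 ms
Total = 164 + 336 = 500 ms

500


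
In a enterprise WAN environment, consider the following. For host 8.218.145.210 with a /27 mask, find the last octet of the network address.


Given: IP = 8.218.145.210, prefix = /27
Subnet mask = 255.255.255.224
Last octet of IP: 210
Last octet of mask: 224
Network last octet = 210 AND 224 = 192

192


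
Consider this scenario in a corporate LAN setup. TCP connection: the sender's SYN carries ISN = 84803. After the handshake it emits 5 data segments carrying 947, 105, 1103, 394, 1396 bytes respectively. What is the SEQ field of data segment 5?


The SYN occupies sequence number ISN = 84803, so the first data byte is ISN + 1 = 84804.
SEQ of data segment i = (ISN + 1) + sum of payload sizes of segments 1..i-1.
Segment 1: SEQ = 84804, payload = 947 bytes
Segment 2: SEQ = 85751, payload = 105 bytes
Segment 3: SEQ = 85856, payload = 1103 bytes
Segment 4: SEQ = 86959, payload = 394 bytes
Segment 5: SEQ = 87353, payload = 1396 bytes
SEQ of segment 5 = 84804 + 947 + 105 + 1103 + 394 = 87353

87353


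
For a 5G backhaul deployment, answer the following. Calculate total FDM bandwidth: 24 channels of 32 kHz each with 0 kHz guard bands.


Given: 24 channels, 32 kHz each, guard = 0 kHz
Channel bandwidth = 24 * 32 = 768 kHz
Guard bands = 23 gaps * 0 kHz = 0 kHz
Total = 768 + 0 = 768 kHz

768


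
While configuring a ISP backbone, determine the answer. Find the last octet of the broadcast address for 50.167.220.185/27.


Given: IP = 50.167.220.185, prefix = /27
Host bits = 32 - 27 = 5
Network last octet = 185 AND mask = 160
Host part size = 2^5 - 1 = 31
Broadcast last octet = 160 OR 31 = 191

191


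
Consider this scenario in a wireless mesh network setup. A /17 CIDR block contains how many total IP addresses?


Given: CIDR prefix /17
Host bits = 32 - 17 = 15
Total addresses = 2^15 = 32768

32768


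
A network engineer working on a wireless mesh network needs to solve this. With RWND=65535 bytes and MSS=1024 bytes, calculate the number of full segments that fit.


Given: RWND = 65535 bytes, MSS = 1024 bytes
Full segments = floor(RWND / MSS)
Full segments = floor(65535 / 1024)
Full segments = floor(63.999) = 63

63


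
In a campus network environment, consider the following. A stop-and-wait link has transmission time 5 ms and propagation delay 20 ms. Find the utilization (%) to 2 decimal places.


Given: Ttrans = 5 ms, Tprop = 20 ms
RTT = 2 * Tprop = 2 * 20 = 40 ms
U = Ttrans / (Ttrans + RTT)
U = 5 / (5 + 40)
U = 5 / 45 = 0.111111
U% = 11.11%

11.11


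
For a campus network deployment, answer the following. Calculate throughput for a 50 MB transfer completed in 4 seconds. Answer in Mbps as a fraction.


Given: file = 50 MB, time = 4 s
File in Mb = 50 * 8 = 400 Mb
Throughput = 400 / 4 Mbps
Throughput = 100 Mbps

100


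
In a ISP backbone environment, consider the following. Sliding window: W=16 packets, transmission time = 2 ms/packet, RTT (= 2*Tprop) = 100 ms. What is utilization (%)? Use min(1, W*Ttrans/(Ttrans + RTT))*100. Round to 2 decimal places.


Given: W = 16, Ttrans = 2 ms, RTT = 100 ms (= 2 * Tprop, Tprop = 50 ms)
Cycle time = Ttrans + RTT = 2 + 100 = 102 ms (first packet sent until its ACK returns)
W * Ttrans = 16 * 2 = 32 ms of sending per cycle
W * Ttrans / (Ttrans + RTT) = 32 / 102 = 0.313725
U = min(1, 0.313725) = 0.313725
U% = 31.37%

31.37


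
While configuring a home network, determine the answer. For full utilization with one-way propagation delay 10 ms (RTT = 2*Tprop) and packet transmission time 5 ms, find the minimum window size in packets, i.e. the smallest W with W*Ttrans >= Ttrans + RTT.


Given: Ttrans = 5 ms, RTT = 20 ms (= 2 * Tprop, Tprop = 10 ms)
Time until first ACK returns = Ttrans + RTT = 5 + 20 = 25 ms
Need W * Ttrans >= Ttrans + RTT  ->  W >= (Ttrans + RTT) / Ttrans
(Ttrans + RTT) / Ttrans = 25 / 5 = 5
W_min = ceil(5) = 5

5


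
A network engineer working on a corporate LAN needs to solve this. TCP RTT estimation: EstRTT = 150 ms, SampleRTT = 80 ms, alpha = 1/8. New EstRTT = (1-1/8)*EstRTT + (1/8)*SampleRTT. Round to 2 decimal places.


Given: EstRTT = 150 ms, SampleRTT = 80 ms, alpha = 1/8
New EstRTT = (1 - alpha) * EstRTT + alpha * SampleRTT
(7/8) * 150 = 131.25
(1/8) * 80 = 10
New EstRTT = 131.25 + 10 = 141.25 ms -> 141.25 ms (2 dp)

141.25


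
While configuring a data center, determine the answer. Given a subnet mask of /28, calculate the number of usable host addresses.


Given: subnet mask /28
Host bits = 32 - 28 = 4
Total addresses = 2^4 = 16
Usable hosts = 16 - 2 (network + broadcast) = 14

14


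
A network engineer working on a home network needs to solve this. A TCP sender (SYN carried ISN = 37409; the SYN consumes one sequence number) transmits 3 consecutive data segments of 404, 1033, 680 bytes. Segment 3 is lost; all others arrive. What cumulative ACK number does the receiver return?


SYN uses sequence number 37409; first data byte = ISN + 1 = 37410.
Segment 1: SEQ = 37410, len = 404 B, covers [37410, 37813]
Segment 2: SEQ = 37814, len = 1033 B, covers [37814, 38846]
Segment 3: SEQ = 38847, len = 680 B, covers [38847, 39526] [LOST]
In-order data received: bytes [37410, 38846] (segments 1..2).
Segment 3 missing -> gap begins at byte 38847.
Cumulative ACK = next expected in-order byte = 37410 + 404 + 1033 = 38847

38847


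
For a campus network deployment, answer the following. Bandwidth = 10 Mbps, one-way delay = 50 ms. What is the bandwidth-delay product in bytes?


Given: bandwidth = 10 Mbps, delay = 50 ms
BDP in bits = 10 * 10^6 * 50 / 1000
BDP in bits = 500000
BDP in bytes = 500000 / 8 = 62500

62500


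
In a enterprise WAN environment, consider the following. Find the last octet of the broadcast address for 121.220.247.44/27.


Given: IP = 121.220.247.44, prefix = /27
Host bits = 32 - 27 = 5
Network last octet = 44 AND mask = 32
Host part size = 2^5 - 1 = 31
Broadcast last octet = 32 OR 31 = 63

63


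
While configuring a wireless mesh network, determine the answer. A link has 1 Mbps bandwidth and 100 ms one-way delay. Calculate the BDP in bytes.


Given: bandwidth = 1 Mbps, delay = 100 ms
BDP in bits = 1 * 10^6 * 100 / 1000
BDP in bits = 100000
BDP in bytes = 100000 / 8 = 12500

12500


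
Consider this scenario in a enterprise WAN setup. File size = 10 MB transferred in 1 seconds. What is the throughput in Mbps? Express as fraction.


Given: file = 10 MB, time = 1 s
File in Mb = 10 * 8 = 80 Mb
Throughput = 80 / 1 Mbps
Throughput = 80 Mbps

80


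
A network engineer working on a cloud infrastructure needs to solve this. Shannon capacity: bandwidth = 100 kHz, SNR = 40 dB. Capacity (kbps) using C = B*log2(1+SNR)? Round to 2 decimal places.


Given: B = 100 kHz, SNR = 40 dB
SNR linear = 10^(40/10) = 10000
1 + SNR = 10001
log2(10001) = 13.2878566418
C = 100 * 1000 * 13.2878566418 = 1328785.6642 bps
C = 1328.785664 kbps -> 1328.79 kbps (2 dp)

1328.79


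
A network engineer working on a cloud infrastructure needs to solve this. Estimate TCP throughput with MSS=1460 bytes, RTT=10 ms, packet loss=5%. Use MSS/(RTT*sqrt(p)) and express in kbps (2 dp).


Given: MSS = 1460 bytes, RTT = 10 ms, loss = 5%
RTT in seconds = 10 / 1000 = 0.01
Loss rate = 5% = 0.05
sqrt(loss) = sqrt(0.05) = 0.223606797750
Throughput (bytes/s) = 1460 / (0.01 * 0.223606797750) = 652931.8494
Throughput (kbps) = 652931.8494 * 8 / 1000 = 5223.454795 -> 5223.45 kbps (2 dp)

5223.45


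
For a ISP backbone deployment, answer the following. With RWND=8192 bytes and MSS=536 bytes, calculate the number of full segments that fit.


Given: RWND = 8192 bytes, MSS = 536 bytes
Full segments = floor(RWND / MSS)
Full segments = floor(8192 / 536)
Full segments = floor(15.2836) = 15

15


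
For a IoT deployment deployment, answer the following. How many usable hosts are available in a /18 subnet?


Given: subnet mask /18
Host bits = 32 - 18 = 14
Total addresses = 2^14 = 16384
Usable hosts = 16384 - 2 (network + broadcast) = 16382

16382


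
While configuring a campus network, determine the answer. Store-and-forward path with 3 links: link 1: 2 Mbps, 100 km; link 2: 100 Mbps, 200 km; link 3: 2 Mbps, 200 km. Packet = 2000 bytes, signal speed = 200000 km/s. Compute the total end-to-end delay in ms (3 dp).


Packet = 2000 bytes = 16000 bits. Store-and-forward: sum (t_trans + t_prop) per link.
Link 1: t_trans = 16000/(2*10^6) s = 8.0000 ms; t_prop = 100/200000 s = 0.5000 ms; subtotal = 8.5000 ms
Link 2: t_trans = 16000/(100*10^6) s = 0.1600 ms; t_prop = 200/200000 s = 1.0000 ms; subtotal = 1.1600 ms
Link 3: t_trans = 16000/(2*10^6) s = 8.0000 ms; t_prop = 200/200000 s = 1.0000 ms; subtotal = 9.0000 ms
End-to-end = 8.5000 + 1.1600 + 9.0000 = 18.6600 ms -> 18.660 ms (3 dp)

18.660


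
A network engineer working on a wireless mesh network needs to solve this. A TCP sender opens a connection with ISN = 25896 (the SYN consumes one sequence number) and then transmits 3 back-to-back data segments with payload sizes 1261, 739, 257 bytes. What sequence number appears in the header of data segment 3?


The SYN occupies sequence number ISN = 25896, so the first data byte is ISN + 1 = 25897.
SEQ of data segment i = (ISN + 1) + sum of payload sizes of segments 1..i-1.
Segment 1: SEQ = 25897, payload = 1261 bytes
Segment 2: SEQ = 27158, payload = 739 bytes
Segment 3: SEQ = 27897, payload = 257 bytes
SEQ of segment 3 = 25897 + 1261 + 739 = 27897

27897


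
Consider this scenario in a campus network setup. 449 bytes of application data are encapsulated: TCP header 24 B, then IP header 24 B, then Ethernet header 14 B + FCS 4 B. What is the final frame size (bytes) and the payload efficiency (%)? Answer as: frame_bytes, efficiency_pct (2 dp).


TCP segment = 449 + 24 = 473 B
IP packet = 473 + 24 = 497 B
Ethernet frame = 497 + 14 + 4 = 515 B
Efficiency = app / frame = 449 / 515 = 0.871845 = 87.1845% -> 87.18% (2 dp)

515, 87.18


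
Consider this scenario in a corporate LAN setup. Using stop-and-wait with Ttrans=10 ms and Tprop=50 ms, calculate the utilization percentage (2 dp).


Given: Ttrans = 10 ms, Tprop = 50 ms
RTT = 2 * Tprop = 2 * 50 = 100 ms
U = Ttrans / (Ttrans + RTT)
U = 10 / (10 + 100)
U = 10 / 110 = 0.090909
U% = 9.09%

9.09


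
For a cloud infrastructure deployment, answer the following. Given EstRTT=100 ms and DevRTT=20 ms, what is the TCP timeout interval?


Given: EstRTT = 100 ms, DevRTT = 20 ms
Timeout = EstRTT + 4 * DevRTT
4 * DevRTT = 4 * 20 = 80
Timeout = 100 + 80 = 180 ms

180


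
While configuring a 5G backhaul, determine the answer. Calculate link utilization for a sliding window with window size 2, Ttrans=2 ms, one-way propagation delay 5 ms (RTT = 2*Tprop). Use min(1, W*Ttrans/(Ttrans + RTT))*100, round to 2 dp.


Given: W = 2, Ttrans = 2 ms, RTT = 10 ms (= 2 * Tprop, Tprop = 5 ms)
Cycle time = Ttrans + RTT = 2 + 10 = 12 ms (first packet sent until its ACK returns)
W * Ttrans = 2 * 2 = 4 ms of sending per cycle
W * Ttrans / (Ttrans + RTT) = 4 / 12 = 0.333333
U = min(1, 0.333333) = 0.333333
U% = 33.33%

33.33


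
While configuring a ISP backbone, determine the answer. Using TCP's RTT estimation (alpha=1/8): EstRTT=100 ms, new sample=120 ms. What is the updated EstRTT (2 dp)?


Given: EstRTT = 100 ms, SampleRTT = 120 ms, alpha = 1/8
New EstRTT = (1 - alpha) * EstRTT + alpha * SampleRTT
(7/8) * 100 = 87.5
(1/8) * 120 = 15
New EstRTT = 87.5 + 15 = 102.5 ms -> 102.50 ms (2 dp)

102.50


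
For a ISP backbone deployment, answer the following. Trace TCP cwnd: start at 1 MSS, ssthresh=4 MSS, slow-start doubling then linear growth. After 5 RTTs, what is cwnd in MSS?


RTT 0: cwnd = 1 MSS (initial)
RTT 1: cwnd = 2 MSS (slow start, doubled)
RTT 2: cwnd = 4 MSS (slow start, doubled)
RTT 3: cwnd = 5 MSS (congestion avoidance, +1)
RTT 4: cwnd = 6 MSS (congestion avoidance, +1)
RTT 5: cwnd = 7 MSS (congestion avoidance, +1)

7


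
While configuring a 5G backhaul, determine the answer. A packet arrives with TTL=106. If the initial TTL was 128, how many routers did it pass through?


Given: initial TTL = 128, received TTL = 106
Hops = initial TTL - received TTL
Hops = 128 - 106 = 22

22


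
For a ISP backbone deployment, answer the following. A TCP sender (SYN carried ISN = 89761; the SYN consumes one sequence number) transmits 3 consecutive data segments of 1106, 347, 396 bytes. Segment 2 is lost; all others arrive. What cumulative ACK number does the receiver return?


SYN uses sequence number 89761; first data byte = ISN + 1 = 89762.
Segment 1: SEQ = 89762, len = 1106 B, covers [89762, 90867]
Segment 2: SEQ = 90868, len = 347 B, covers [90868, 91214] [LOST]
Segment 3: SEQ = 91215, len = 396 B, covers [91215, 91610]
In-order data received: bytes [89762, 90867] (segments 1..1).
Segment 2 missing -> gap begins at byte 90868; later segments buffered out of order.
Cumulative ACK = next expected in-order byte = 89762 + 1106 = 90868

90868


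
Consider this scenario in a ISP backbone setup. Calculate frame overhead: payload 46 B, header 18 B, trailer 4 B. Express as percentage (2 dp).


Given: payload = 46 B, header = 18 B, trailer = 4 B
Overhead bytes = header + trailer = 18 + 4 = 22
Total frame = payload + overhead = 46 + 22 = 68
Overhead % = 22 / 68 * 100 = 32.3529% -> 32.35% (2 dp)

32.35


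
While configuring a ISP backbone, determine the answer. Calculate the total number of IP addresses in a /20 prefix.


Given: CIDR prefix /20
Host bits = 32 - 20 = 12
Total addresses = 2^12 = 4096

4096


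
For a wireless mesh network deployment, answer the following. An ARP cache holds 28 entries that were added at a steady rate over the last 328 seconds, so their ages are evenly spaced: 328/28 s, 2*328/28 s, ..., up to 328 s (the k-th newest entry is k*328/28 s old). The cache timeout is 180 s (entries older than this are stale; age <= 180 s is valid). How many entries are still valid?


Ages are k * 328/28 s for k = 1..28 (spacing = 11.7143 s).
Entry k is valid iff k * 328/28 <= 180 iff k <= 28 * 180 / 328 = 15.3659
n_valid = floor(15.3659) = 15
(n_stale = 28 - 15 = 13)

15


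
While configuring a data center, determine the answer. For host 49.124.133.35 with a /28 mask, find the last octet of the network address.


Given: IP = 49.124.133.35, prefix = /28
Subnet mask = 255.255.255.240
Last octet of IP: 35
Last octet of mask: 240
Network last octet = 35 AND 240 = 32

32
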